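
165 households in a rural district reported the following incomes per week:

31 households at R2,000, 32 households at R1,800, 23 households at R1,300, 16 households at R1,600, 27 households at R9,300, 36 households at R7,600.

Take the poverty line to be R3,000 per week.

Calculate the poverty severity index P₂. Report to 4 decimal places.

0.1178

Below the line: 23×R1,300, 16×R1,600, 32×R1,800, 31×R2,000 (q = 102 of N = 165).
Shortfall ratios: (3000−1300)/3000 = 0.5667 (×23); (3000−1600)/3000 = 0.4667 (×16); (3000−1800)/3000 = 0.4000 (×32); (3000−2000)/3000 = 0.3333 (×31).
Squared: 0.3211 (×23); 0.2178 (×16); 0.1600 (×32); 0.1111 (×31).
Sum = 19.434444; P₂ = 19.434444 / 165 = 0.1178.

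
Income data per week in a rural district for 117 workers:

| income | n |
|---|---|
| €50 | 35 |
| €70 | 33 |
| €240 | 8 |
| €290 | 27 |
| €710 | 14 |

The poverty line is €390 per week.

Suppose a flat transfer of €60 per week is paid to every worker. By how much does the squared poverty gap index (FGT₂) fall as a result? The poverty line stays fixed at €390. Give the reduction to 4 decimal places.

0.1569

Before: below the line — 35×€50, 33×€70, 8×€240, 27×€290; squared poverty gap index (FGT₂) = 0.442534.
After the €60 transfer: below the line — 35×€110, 33×€130, 8×€300, 27×€350; squared poverty gap index (FGT₂) = 0.285620.
Reduction = 0.442534 − 0.285620 = 0.1569.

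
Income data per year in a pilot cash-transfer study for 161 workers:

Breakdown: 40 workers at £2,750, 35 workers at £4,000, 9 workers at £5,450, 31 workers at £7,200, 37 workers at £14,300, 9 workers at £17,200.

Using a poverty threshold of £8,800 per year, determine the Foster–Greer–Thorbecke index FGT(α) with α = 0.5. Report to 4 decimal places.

0.4831

Below z: 40×£2,750, 35×£4,000, 9×£5,450, 31×£7,200 (q = 115 of N = 161).
Relative gaps: (8800−2750)/8800 = 0.6875 (×40); (8800−4000)/8800 = 0.5455 (×35); (8800−5450)/8800 = 0.3807 (×9); (8800−7200)/8800 = 0.1818 (×31).
Raised to α = 0.5: 0.82916 (×40); 0.73855 (×35); 0.61699 (×9); 0.42640 (×31).
Sum = 77.786853; FGT(0.5) = 77.786853 / 161 = 0.4831.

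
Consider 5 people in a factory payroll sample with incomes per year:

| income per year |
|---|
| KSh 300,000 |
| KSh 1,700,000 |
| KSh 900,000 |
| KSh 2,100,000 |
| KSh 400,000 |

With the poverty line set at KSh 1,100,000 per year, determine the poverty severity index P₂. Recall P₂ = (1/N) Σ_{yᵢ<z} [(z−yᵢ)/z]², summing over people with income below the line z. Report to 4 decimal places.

Poor units: KSh 300,000, KSh 400,000, KSh 900,000 (q = 3 of N = 5).
Gap ratios (z−y)/z: (1100000−300000)/1100000 = 0.7273; (1100000−400000)/1100000 = 0.6364; (1100000−900000)/1100000 = 0.1818.
Squared: 0.5289; 0.4050; 0.0331.
Sum = 0.966942; P₂ = 0.966942 / 5 = 0.1934.

0.1934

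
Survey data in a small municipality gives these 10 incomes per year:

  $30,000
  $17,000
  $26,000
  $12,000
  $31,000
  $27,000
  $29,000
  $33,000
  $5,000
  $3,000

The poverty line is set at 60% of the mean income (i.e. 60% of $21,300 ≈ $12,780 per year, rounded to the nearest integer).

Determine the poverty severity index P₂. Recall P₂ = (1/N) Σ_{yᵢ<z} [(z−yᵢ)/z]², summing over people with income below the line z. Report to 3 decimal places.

Below z: $3,000, $5,000, $12,000 (q = 3 of N = 10).
Shortfall ratios: (12780−3000)/12780 = 0.7653; (12780−5000)/12780 = 0.6088; (12780−12000)/12780 = 0.0610.
Squared: 0.5856; 0.3706; 0.0037.
Sum = 0.959938; P₂ = 0.959938 / 10 = 0.096.

0.096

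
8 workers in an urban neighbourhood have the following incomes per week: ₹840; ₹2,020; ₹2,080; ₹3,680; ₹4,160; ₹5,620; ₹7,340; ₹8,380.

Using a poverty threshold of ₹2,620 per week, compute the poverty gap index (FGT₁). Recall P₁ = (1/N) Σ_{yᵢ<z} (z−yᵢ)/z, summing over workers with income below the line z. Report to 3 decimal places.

Incomes under z: ₹840, ₹2,020, ₹2,080 (q = 3 of N = 8).
Relative gaps: (2620−840)/2620 = 0.6794; (2620−2020)/2620 = 0.2290; (2620−2080)/2620 = 0.2061.
Sum of shortfalls = 1.114504; P₁ averages over all N: 1.114504 / 8 = 0.139.

0.139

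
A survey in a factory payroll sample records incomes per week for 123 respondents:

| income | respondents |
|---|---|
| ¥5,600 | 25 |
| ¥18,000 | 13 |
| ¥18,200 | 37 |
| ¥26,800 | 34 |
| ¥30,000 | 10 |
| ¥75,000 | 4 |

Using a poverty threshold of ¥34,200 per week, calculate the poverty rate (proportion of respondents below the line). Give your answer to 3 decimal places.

0.967

119 of the 123 respondents have income below ¥34,200.
H = 119/123 = 0.967.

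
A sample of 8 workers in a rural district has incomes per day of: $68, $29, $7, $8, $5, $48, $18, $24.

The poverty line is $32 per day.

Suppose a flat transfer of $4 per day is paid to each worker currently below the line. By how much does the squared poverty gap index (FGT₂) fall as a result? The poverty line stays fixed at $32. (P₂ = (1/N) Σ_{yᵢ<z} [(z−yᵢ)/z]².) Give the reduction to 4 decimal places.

Before: below the line — $5, $7, $8, $18, $24, $29; squared poverty gap index (FGT₂) = 0.268433.
After the $4 transfer: below the line — $9, $11, $12, $22, $28; squared poverty gap index (FGT₂) = 0.181396.
Reduction = 0.268433 − 0.181396 = 0.0870.

0.0870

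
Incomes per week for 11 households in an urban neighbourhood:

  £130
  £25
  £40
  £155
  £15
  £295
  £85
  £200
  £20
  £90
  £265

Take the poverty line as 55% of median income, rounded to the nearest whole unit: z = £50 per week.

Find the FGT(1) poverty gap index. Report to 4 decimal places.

0.1818

Poor units: £15, £20, £25, £40 (q = 4 of N = 11).
Gap ratios (z−y)/z: (50−15)/50 = 0.7000; (50−20)/50 = 0.6000; (50−25)/50 = 0.5000; (50−40)/50 = 0.2000.
Sum of shortfalls = 2.000000; P₁ averages over all N: 2.000000 / 11 = 0.1818.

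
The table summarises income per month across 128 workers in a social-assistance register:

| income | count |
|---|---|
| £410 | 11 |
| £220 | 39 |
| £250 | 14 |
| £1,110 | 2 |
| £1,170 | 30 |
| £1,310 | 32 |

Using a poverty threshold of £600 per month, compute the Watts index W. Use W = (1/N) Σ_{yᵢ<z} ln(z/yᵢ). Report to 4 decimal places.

Below z: 39×£220, 14×£250, 11×£410 (q = 64 of N = 128).
Log shortfalls: ln(600/220) = 1.0033 (×39); ln(600/250) = 0.8755 (×14); ln(600/410) = 0.3808 (×11).
W = 55.573842 / 128 = 0.4342.

0.4342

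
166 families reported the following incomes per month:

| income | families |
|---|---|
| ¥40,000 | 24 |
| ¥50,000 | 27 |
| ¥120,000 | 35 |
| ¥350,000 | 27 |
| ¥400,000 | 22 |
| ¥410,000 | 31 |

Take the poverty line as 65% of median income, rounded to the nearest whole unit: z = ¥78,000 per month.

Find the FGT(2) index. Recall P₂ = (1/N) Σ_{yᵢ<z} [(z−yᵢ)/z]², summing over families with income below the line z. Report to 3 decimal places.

0.055

Poor units: 24×¥40,000, 27×¥50,000 (q = 51 of N = 166).
Relative gaps: (78000−40000)/78000 = 0.4872 (×24); (78000−50000)/78000 = 0.3590 (×27).
Squared: 0.2373 (×24); 0.1289 (×27).
Sum = 9.175542; P₂ = 9.175542 / 166 = 0.055.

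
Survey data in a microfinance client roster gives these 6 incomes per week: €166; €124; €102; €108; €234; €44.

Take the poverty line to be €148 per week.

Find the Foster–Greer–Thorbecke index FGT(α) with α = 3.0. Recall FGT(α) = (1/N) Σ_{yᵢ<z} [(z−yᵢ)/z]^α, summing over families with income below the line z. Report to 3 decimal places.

Below z: €44, €102, €108, €124 (q = 4 of N = 6).
Gap ratios (z−y)/z: (148−44)/148 = 0.7027; (148−102)/148 = 0.3108; (148−108)/148 = 0.2703; (148−124)/148 = 0.1622.
Raised to α = 3.0: 0.34699; 0.03003; 0.01974; 0.00426.
Sum = 0.401020; FGT(3.0) = 0.401020 / 6 = 0.067.

0.067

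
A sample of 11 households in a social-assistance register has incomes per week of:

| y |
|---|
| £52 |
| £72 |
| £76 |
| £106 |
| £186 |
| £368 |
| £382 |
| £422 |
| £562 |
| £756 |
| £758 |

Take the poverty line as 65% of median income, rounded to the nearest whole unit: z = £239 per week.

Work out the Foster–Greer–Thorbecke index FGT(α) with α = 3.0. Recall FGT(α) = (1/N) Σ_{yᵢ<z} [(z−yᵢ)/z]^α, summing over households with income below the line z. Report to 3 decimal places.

0.120

Incomes under z: £52, £72, £76, £106, £186 (q = 5 of N = 11).
Relative gaps: (239−52)/239 = 0.7824; (239−72)/239 = 0.6987; (239−76)/239 = 0.6820; (239−106)/239 = 0.5565; (239−186)/239 = 0.2218.
Raised to α = 3.0: 0.47900; 0.34116; 0.31723; 0.17233; 0.01091.
Sum = 1.320615; FGT(3.0) = 1.320615 / 11 = 0.120.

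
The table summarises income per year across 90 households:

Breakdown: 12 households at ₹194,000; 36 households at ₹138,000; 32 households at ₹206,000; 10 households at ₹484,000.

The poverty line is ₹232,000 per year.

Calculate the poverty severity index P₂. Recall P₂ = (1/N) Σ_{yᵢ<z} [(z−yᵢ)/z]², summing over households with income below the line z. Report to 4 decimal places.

0.0737

Incomes under z: 36×₹138,000, 12×₹194,000, 32×₹206,000 (q = 80 of N = 90).
Relative gaps: (232000−138000)/232000 = 0.4052 (×36); (232000−194000)/232000 = 0.1638 (×12); (232000−206000)/232000 = 0.1121 (×32).
Squared: 0.1642 (×36); 0.0268 (×12); 0.0126 (×32).
Sum = 6.633769; P₂ = 6.633769 / 90 = 0.0737.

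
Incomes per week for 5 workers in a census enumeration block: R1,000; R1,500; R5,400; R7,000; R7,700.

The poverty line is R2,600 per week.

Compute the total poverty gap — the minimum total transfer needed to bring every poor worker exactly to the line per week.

R2,700

Below z: R1,000, R1,500 (q = 2 of N = 5).
Individual gaps: 2600−1000 = 1600; 2600−1500 = 1100.
Aggregate gap = R2,700.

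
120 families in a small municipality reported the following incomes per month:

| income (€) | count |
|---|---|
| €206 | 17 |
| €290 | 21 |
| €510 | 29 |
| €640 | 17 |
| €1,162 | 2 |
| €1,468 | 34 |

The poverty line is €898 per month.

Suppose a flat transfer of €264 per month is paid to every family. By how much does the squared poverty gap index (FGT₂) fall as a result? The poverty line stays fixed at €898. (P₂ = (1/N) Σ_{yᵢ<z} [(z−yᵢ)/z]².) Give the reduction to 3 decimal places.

0.159

Before: below the line — 17×€206, 21×€290, 29×€510, 17×€640; squared poverty gap index (FGT₂) = 0.22116.
After the €264 transfer: below the line — 17×€470, 21×€554, 29×€774; squared poverty gap index (FGT₂) = 0.06247.
Reduction = 0.22116 − 0.06247 = 0.159.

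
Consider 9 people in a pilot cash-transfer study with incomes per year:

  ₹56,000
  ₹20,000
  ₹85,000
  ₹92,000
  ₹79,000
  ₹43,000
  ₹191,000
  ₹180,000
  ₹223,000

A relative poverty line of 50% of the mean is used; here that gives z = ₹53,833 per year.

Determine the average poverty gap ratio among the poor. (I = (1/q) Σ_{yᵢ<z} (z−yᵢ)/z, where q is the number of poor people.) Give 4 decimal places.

0.4149

Poor units: ₹20,000, ₹43,000 (q = 2 of N = 9).
Shortfall ratios (z−y)/z: 0.6285, 0.2012; sum = 0.829714.
The income-gap ratio divides by q (the poor only): 0.829714 / 2 = 0.4149.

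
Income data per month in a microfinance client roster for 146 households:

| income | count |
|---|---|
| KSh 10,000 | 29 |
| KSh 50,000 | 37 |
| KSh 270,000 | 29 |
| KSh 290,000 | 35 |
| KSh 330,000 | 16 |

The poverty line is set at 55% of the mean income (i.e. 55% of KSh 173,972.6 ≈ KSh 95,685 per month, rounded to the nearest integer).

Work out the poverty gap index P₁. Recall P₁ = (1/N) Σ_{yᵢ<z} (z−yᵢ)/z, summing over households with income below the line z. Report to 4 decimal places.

Poor units: 29×KSh 10,000, 37×KSh 50,000 (q = 66 of N = 146).
Gap ratios (z−y)/z: (95685−10000)/95685 = 0.8955 (×29); (95685−50000)/95685 = 0.4775 (×37).
Σ = 43.634948. Dividing by the full population N = 146 gives P₁ = 0.2989.

0.2989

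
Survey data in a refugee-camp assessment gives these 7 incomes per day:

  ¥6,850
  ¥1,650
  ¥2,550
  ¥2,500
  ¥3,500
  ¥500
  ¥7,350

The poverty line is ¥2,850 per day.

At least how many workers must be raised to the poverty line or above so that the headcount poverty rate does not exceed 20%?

3

Currently q = 4 of N = 7 are below the line (H = 0.571).
A headcount ratio of at most 20% allows at most ⌊0.20 × 7⌋ = 1 poor workers.
So at least 4 − 1 = 3 must be lifted.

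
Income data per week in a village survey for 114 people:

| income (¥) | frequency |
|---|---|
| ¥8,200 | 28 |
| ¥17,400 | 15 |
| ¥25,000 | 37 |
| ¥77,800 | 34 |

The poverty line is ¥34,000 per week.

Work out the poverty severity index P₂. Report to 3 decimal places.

0.196

Below the line: 28×¥8,200, 15×¥17,400, 37×¥25,000 (q = 80 of N = 114).
Gap ratios (z−y)/z: (34000−8200)/34000 = 0.7588 (×28); (34000−17400)/34000 = 0.4882 (×15); (34000−25000)/34000 = 0.2647 (×37).
Squared: 0.5758 (×28); 0.2384 (×15); 0.0701 (×37).
Sum = 22.290934; P₂ = 22.290934 / 114 = 0.196.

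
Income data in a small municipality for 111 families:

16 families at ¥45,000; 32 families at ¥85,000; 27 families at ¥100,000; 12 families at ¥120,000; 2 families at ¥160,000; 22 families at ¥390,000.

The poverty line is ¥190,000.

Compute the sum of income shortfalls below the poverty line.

Incomes under z: 16×¥45,000, 32×¥85,000, 27×¥100,000, 12×¥120,000, 2×¥160,000 (q = 89 of N = 111).
Individual gaps: 16×(190000−45000) = 2320000; 32×(190000−85000) = 3360000; 27×(190000−100000) = 2430000; 12×(190000−120000) = 840000; 2×(190000−160000) = 60000.
Aggregate gap = ¥9,010,000.

¥9,010,000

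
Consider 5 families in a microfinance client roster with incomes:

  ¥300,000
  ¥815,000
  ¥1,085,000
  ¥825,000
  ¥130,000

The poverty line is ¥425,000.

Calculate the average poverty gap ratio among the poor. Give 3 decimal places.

Below z: ¥130,000, ¥300,000 (q = 2 of N = 5).
Shortfall ratios (z−y)/z: 0.6941, 0.2941; sum = 0.988235.
The income-gap ratio divides by q (the poor only): 0.988235 / 2 = 0.494.

0.494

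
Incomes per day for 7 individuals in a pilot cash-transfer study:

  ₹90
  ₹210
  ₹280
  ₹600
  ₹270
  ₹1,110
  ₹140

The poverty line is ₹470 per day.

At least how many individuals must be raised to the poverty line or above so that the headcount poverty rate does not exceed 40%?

5 of the 7 individuals are poor, so H = 5/7 = 0.714.
A headcount ratio of at most 40% allows at most ⌊0.40 × 7⌋ = 2 poor individuals.
So at least 5 − 2 = 3 must be lifted.

3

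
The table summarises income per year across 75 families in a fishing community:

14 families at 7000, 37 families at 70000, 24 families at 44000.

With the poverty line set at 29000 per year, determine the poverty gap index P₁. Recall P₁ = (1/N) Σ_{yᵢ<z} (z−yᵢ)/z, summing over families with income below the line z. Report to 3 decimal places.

Below z: 14×7000 (q = 14 of N = 75).
Shortfall ratios: (29000−7000)/29000 = 0.7586 (×14).
Sum of shortfalls = 10.620690; P₁ averages over all N: 10.620690 / 75 = 0.142.

0.142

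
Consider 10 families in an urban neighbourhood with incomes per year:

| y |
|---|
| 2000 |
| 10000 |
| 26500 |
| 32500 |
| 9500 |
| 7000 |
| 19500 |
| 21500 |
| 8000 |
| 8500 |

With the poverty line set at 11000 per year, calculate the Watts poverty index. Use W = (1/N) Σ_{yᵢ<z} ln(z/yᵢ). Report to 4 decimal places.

0.2975

Incomes under z: 2000, 7000, 8000, 8500, 9500, 10000 (q = 6 of N = 10).
ln(z/y) terms: ln(11000/2000) = 1.7047; ln(11000/7000) = 0.4520; ln(11000/8000) = 0.3185; ln(11000/8500) = 0.2578; ln(11000/9500) = 0.1466; ln(11000/10000) = 0.0953.
W = 2.974930 / 10 = 0.2975.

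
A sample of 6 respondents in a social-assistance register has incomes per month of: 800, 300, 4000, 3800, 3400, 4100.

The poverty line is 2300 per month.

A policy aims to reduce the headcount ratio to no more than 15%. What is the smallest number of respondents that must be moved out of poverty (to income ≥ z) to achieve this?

2

Currently q = 2 of N = 6 are below the line (H = 0.333).
A headcount ratio of at most 15% allows at most ⌊0.15 × 6⌋ = 0 poor respondents.
So at least 2 − 0 = 2 must be lifted.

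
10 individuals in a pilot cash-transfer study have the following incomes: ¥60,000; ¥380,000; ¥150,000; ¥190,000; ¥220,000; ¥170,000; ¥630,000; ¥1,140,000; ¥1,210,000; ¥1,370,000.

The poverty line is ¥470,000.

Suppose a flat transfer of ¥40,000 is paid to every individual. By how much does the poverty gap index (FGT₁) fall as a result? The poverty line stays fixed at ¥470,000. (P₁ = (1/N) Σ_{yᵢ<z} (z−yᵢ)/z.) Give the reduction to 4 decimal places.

0.0511

Before: below the line — ¥60,000, ¥150,000, ¥170,000, ¥190,000, ¥220,000, ¥380,000; poverty gap index (FGT₁) = 0.351064.
After the ¥40,000 transfer: below the line — ¥100,000, ¥190,000, ¥210,000, ¥230,000, ¥260,000, ¥420,000; poverty gap index (FGT₁) = 0.300000.
Reduction = 0.351064 − 0.300000 = 0.0511.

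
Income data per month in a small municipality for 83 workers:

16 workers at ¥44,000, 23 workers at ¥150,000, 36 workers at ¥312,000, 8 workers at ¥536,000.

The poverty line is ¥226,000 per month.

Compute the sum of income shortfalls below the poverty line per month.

Incomes under z: 16×¥44,000, 23×¥150,000 (q = 39 of N = 83).
Individual gaps: 16×(226000−44000) = 2912000; 23×(226000−150000) = 1748000.
Aggregate gap = ¥4,660,000.

¥4,660,000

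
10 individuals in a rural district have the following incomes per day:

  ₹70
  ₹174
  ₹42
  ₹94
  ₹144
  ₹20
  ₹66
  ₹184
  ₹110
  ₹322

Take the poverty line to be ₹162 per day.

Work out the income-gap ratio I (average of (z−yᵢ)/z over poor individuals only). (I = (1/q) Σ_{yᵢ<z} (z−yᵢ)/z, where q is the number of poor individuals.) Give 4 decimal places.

Incomes under z: ₹20, ₹42, ₹66, ₹70, ₹94, ₹110, ₹144 (q = 7 of N = 10).
Shortfall ratios (z−y)/z: 0.8765, 0.7407, 0.5926, 0.5679, 0.4198, 0.3210, 0.1111; sum = 3.629630.
The income-gap ratio divides by q (the poor only): 3.629630 / 7 = 0.5185.

0.5185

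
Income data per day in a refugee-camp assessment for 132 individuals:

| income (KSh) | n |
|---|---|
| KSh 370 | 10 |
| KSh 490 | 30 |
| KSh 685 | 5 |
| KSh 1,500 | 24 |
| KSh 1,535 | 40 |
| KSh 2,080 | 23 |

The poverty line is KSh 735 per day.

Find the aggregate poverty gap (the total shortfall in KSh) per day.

KSh 11,250

Below z: 10×KSh 370, 30×KSh 490, 5×KSh 685 (q = 45 of N = 132).
Individual gaps: 10×(735−370) = 3650; 30×(735−490) = 7350; 5×(735−685) = 250.
Aggregate gap = KSh 11,250.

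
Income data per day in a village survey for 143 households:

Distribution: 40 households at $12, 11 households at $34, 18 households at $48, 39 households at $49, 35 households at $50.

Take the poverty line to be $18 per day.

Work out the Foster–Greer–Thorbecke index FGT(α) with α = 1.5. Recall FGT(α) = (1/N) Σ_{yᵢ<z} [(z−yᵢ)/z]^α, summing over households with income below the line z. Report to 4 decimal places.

Incomes under z: 40×$12 (q = 40 of N = 143).
Relative gaps: (18−12)/18 = 0.3333 (×40).
Raised to α = 1.5: 0.19245 (×40).
Sum = 7.698004; FGT(1.5) = 7.698004 / 143 = 0.0538.

0.0538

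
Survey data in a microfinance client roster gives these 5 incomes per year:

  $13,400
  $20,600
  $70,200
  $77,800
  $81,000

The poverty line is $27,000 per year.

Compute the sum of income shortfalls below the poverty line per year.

$20,000

Below the line: $13,400, $20,600 (q = 2 of N = 5).
Individual gaps: 27000−13400 = 13600; 27000−20600 = 6400.
Aggregate gap = $20,000.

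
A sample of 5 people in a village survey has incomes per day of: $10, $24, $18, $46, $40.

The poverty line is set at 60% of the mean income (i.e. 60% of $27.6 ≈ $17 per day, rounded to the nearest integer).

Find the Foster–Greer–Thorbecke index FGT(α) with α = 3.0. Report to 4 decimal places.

Incomes under z: $10 (q = 1 of N = 5).
Normalized shortfalls: (17−10)/17 = 0.4118.
Raised to α = 3.0: 0.06981.
Sum = 0.069815; FGT(3.0) = 0.069815 / 5 = 0.0140.

0.0140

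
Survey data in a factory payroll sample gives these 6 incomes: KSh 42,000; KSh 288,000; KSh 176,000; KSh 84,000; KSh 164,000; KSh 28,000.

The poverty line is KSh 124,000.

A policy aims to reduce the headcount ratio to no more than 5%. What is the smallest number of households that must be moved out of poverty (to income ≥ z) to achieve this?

Currently q = 3 of N = 6 are below the line (H = 0.500).
A headcount ratio of at most 5% allows at most ⌊0.05 × 6⌋ = 0 poor households.
So at least 3 − 0 = 3 must be lifted.

3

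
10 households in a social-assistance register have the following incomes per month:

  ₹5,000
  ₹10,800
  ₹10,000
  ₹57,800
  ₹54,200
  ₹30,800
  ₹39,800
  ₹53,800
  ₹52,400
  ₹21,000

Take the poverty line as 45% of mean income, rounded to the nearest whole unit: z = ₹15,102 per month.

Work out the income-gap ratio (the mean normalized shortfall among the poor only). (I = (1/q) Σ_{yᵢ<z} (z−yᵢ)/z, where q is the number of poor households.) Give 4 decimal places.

0.4305

Incomes under z: ₹5,000, ₹10,000, ₹10,800 (q = 3 of N = 10).
Relative gaps: 0.6689, 0.3378, 0.2849; sum = 1.291617.
The income-gap ratio divides by q (the poor only): 1.291617 / 3 = 0.4305.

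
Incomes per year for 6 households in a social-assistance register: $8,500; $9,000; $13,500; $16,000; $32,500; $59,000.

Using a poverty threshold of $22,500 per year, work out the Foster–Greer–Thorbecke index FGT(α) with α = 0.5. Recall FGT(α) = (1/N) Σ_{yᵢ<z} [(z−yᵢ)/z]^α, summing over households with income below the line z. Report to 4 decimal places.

Below the line: $8,500, $9,000, $13,500, $16,000 (q = 4 of N = 6).
Shortfall ratios: (22500−8500)/22500 = 0.6222; (22500−9000)/22500 = 0.6000; (22500−13500)/22500 = 0.4000; (22500−16000)/22500 = 0.2889.
Raised to α = 0.5: 0.78881; 0.77460; 0.63246; 0.53748.
Sum = 2.733347; FGT(0.5) = 2.733347 / 6 = 0.4556.

0.4556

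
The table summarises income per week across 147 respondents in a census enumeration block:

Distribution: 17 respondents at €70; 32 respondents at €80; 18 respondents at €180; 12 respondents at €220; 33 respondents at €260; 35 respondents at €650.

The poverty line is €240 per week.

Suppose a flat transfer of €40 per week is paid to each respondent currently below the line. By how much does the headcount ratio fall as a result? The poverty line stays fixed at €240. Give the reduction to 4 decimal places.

Before: below the line — 17×€70, 32×€80, 18×€180, 12×€220; headcount ratio = 0.537415.
After the €40 transfer: below the line — 17×€110, 32×€120, 18×€220; headcount ratio = 0.455782.
Reduction = 0.537415 − 0.455782 = 0.0816.

0.0816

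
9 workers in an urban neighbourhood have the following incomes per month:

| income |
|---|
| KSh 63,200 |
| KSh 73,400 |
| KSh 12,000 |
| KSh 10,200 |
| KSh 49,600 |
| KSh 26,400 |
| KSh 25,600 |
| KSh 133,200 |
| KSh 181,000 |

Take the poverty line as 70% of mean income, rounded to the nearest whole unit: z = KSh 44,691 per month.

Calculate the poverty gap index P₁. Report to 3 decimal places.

0.260

Below the line: KSh 10,200, KSh 12,000, KSh 25,600, KSh 26,400 (q = 4 of N = 9).
Shortfall ratios: (44691−10200)/44691 = 0.7718; (44691−12000)/44691 = 0.7315; (44691−25600)/44691 = 0.4272; (44691−26400)/44691 = 0.4093.
Sum of shortfalls = 2.339710; P₁ averages over all N: 2.339710 / 9 = 0.260.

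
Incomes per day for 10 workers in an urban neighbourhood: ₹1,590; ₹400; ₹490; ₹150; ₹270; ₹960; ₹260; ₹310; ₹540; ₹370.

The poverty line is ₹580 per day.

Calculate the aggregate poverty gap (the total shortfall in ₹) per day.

₹1,850

Below z: ₹150, ₹260, ₹270, ₹310, ₹370, ₹400, ₹490, ₹540 (q = 8 of N = 10).
Individual gaps: 580−150 = 430; 580−260 = 320; 580−270 = 310; 580−310 = 270; 580−370 = 210; 580−400 = 180; 580−490 = 90; 580−540 = 40.
Aggregate gap = ₹1,850.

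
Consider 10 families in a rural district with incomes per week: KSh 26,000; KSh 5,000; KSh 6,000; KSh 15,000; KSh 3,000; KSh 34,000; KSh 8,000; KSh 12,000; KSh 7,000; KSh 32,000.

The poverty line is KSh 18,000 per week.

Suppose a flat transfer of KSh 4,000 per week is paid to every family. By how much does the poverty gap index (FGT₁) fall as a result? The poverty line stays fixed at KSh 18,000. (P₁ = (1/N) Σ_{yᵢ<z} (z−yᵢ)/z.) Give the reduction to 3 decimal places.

0.150

Before: below the line — KSh 3,000, KSh 5,000, KSh 6,000, KSh 7,000, KSh 8,000, KSh 12,000, KSh 15,000; poverty gap index (FGT₁) = 0.38889.
After the KSh 4,000 transfer: below the line — KSh 7,000, KSh 9,000, KSh 10,000, KSh 11,000, KSh 12,000, KSh 16,000; poverty gap index (FGT₁) = 0.23889.
Reduction = 0.38889 − 0.23889 = 0.150.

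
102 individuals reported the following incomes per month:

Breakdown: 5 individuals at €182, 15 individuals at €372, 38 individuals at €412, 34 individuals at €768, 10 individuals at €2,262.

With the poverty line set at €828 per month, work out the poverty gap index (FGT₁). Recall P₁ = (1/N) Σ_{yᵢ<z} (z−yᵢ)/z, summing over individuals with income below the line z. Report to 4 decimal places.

Incomes under z: 5×€182, 15×€372, 38×€412, 34×€768 (q = 92 of N = 102).
Shortfall ratios: (828−182)/828 = 0.7802 (×5); (828−372)/828 = 0.5507 (×15); (828−412)/828 = 0.5024 (×38); (828−768)/828 = 0.0725 (×34).
Sum of shortfalls = 33.717391; P₁ averages over all N: 33.717391 / 102 = 0.3306.

0.3306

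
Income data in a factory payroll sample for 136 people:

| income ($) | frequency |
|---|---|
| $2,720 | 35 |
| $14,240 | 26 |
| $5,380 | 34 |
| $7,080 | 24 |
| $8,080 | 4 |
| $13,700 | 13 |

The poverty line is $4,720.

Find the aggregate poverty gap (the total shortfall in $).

Below the line: 35×$2,720 (q = 35 of N = 136).
Individual gaps: 35×(4720−2720) = 70000.
Aggregate gap = $70,000.

$70,000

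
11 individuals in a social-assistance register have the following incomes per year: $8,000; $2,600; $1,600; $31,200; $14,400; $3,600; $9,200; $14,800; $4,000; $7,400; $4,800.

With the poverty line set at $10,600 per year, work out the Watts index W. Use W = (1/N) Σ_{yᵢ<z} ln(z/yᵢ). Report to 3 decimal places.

Below z: $1,600, $2,600, $3,600, $4,000, $4,800, $7,400, $8,000, $9,200 (q = 8 of N = 11).
Log shortfalls: ln(10600/1600) = 1.8909; ln(10600/2600) = 1.4053; ln(10600/3600) = 1.0799; ln(10600/4000) = 0.9746; ln(10600/4800) = 0.7922; ln(10600/7400) = 0.3594; ln(10600/8000) = 0.2814; ln(10600/9200) = 0.1417.
W = 6.925348 / 11 = 0.630.

0.630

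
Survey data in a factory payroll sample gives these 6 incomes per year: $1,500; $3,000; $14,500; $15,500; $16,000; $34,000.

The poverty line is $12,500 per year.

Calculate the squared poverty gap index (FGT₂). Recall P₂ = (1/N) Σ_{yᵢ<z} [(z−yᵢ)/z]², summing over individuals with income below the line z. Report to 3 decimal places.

Below the line: $1,500, $3,000 (q = 2 of N = 6).
Shortfall ratios: (12500−1500)/12500 = 0.8800; (12500−3000)/12500 = 0.7600.
Squared: 0.7744; 0.5776.
Sum = 1.352000; P₂ = 1.352000 / 6 = 0.225.

0.225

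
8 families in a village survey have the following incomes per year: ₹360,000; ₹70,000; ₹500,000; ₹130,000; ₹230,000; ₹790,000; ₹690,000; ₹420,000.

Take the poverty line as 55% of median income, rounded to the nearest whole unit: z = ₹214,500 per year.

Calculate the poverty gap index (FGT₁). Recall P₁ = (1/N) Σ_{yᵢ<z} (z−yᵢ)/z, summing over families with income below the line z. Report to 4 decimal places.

Poor units: ₹70,000, ₹130,000 (q = 2 of N = 8).
Relative gaps: (214500−70000)/214500 = 0.6737; (214500−130000)/214500 = 0.3939.
Sum of shortfalls = 1.067599; P₁ averages over all N: 1.067599 / 8 = 0.1334.

0.1334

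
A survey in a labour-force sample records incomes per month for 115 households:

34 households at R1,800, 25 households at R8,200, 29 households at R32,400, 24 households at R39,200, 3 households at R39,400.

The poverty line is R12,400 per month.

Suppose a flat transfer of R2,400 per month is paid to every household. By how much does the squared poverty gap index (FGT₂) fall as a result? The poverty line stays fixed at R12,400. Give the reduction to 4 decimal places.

0.1071

Before: below the line — 34×R1,800, 25×R8,200; squared poverty gap index (FGT₂) = 0.240988.
After the R2,400 transfer: below the line — 34×R4,200, 25×R10,600; squared poverty gap index (FGT₂) = 0.133871.
Reduction = 0.240988 − 0.133871 = 0.1071.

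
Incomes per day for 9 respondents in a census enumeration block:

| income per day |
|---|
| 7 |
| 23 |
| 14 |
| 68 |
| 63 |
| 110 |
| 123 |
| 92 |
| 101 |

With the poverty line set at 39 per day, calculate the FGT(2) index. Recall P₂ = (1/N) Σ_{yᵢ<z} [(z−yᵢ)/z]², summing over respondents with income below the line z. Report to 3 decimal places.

Incomes under z: 7, 14, 23 (q = 3 of N = 9).
Shortfall ratios: (39−7)/39 = 0.8205; (39−14)/39 = 0.6410; (39−23)/39 = 0.4103.
Squared: 0.6732; 0.4109; 0.1683.
Sum = 1.252465; P₂ = 1.252465 / 9 = 0.139.

0.139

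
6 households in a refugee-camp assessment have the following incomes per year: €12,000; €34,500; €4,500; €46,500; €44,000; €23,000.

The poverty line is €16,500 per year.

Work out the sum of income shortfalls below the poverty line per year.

Poor units: €4,500, €12,000 (q = 2 of N = 6).
Individual gaps: 16500−4500 = 12000; 16500−12000 = 4500.
Aggregate gap = €16,500.

€16,500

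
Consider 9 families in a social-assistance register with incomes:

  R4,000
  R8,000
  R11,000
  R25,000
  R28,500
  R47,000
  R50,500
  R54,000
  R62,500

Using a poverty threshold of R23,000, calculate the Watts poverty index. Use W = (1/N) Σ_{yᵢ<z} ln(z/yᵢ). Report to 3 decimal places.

Below the line: R4,000, R8,000, R11,000 (q = 3 of N = 9).
ln(z/y) terms: ln(23000/4000) = 1.7492; ln(23000/8000) = 1.0561; ln(23000/11000) = 0.7376.
W = 3.542851 / 9 = 0.394.

0.394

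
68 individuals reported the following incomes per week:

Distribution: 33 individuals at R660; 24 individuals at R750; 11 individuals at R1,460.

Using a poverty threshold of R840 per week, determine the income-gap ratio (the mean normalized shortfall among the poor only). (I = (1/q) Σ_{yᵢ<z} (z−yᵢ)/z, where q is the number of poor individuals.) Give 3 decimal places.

0.169

Below the line: 33×R660, 24×R750 (q = 57 of N = 68).
Relative gaps: 0.2143 (×33), 0.1071 (×24); sum = 9.642857.
The income-gap ratio divides by q (the poor only): 9.642857 / 57 = 0.169.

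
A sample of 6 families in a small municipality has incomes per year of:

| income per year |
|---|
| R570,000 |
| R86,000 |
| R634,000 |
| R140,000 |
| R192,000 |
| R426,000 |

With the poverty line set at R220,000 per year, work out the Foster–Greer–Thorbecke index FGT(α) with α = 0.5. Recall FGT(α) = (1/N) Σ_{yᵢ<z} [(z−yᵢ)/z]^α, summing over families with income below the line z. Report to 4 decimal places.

0.2900

Below z: R86,000, R140,000, R192,000 (q = 3 of N = 6).
Relative gaps: (220000−86000)/220000 = 0.6091; (220000−140000)/220000 = 0.3636; (220000−192000)/220000 = 0.1273.
Raised to α = 0.5: 0.78044; 0.60302; 0.35675.
Sum = 1.740218; FGT(0.5) = 1.740218 / 6 = 0.2900.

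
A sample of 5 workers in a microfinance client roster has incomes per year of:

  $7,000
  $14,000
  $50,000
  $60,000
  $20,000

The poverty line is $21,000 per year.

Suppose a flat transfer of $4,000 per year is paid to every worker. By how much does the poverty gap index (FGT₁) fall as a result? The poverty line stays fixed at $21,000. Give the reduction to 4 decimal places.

0.0857

Before: below the line — $7,000, $14,000, $20,000; poverty gap index (FGT₁) = 0.209524.
After the $4,000 transfer: below the line — $11,000, $18,000; poverty gap index (FGT₁) = 0.123810.
Reduction = 0.209524 − 0.123810 = 0.0857.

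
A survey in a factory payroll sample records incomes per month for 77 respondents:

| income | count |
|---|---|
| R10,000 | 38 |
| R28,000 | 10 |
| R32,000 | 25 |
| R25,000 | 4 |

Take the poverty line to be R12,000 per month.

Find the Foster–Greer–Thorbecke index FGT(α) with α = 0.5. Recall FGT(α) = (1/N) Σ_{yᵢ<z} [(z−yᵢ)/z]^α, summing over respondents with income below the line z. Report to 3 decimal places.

Below z: 38×R10,000 (q = 38 of N = 77).
Gap ratios (z−y)/z: (12000−10000)/12000 = 0.1667 (×38).
Raised to α = 0.5: 0.40825 (×38).
Sum = 15.513435; FGT(0.5) = 15.513435 / 77 = 0.201.

0.201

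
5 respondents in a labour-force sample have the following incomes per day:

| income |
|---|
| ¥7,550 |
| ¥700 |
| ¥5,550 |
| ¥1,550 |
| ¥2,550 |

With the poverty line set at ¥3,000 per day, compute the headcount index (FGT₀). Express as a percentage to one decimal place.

60.0%

3 of the 5 respondents have income below ¥3,000.
H = 3/5 = 60.0%.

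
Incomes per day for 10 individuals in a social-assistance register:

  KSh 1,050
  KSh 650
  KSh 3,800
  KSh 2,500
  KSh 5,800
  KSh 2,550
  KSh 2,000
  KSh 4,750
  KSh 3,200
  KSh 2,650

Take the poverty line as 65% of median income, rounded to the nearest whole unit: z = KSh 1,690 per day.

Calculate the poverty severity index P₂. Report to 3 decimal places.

Below the line: KSh 650, KSh 1,050 (q = 2 of N = 10).
Relative gaps: (1690−650)/1690 = 0.6154; (1690−1050)/1690 = 0.3787.
Squared: 0.3787; 0.1434.
Sum = 0.522111; P₂ = 0.522111 / 10 = 0.052.

0.052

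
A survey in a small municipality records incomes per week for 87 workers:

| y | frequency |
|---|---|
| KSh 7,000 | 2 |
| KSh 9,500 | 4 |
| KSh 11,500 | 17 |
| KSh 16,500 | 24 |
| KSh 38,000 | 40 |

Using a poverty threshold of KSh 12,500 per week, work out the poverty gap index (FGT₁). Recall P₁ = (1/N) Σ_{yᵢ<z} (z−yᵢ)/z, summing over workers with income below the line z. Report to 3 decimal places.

Poor units: 2×KSh 7,000, 4×KSh 9,500, 17×KSh 11,500 (q = 23 of N = 87).
Normalized shortfalls: (12500−7000)/12500 = 0.4400 (×2); (12500−9500)/12500 = 0.2400 (×4); (12500−11500)/12500 = 0.0800 (×17).
Σ = 3.200000. Dividing by the full population N = 87 gives P₁ = 0.037.

0.037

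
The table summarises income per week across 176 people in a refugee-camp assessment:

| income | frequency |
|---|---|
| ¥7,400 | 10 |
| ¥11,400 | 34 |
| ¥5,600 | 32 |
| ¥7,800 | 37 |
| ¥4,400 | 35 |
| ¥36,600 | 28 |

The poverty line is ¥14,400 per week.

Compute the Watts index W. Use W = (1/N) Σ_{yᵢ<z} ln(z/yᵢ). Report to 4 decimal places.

0.6193

Below the line: 35×¥4,400, 32×¥5,600, 10×¥7,400, 37×¥7,800, 34×¥11,400 (q = 148 of N = 176).
Log gaps: ln(14400/4400) = 1.1856 (×35); ln(14400/5600) = 0.9445 (×32); ln(14400/7400) = 0.6657 (×10); ln(14400/7800) = 0.6131 (×37); ln(14400/11400) = 0.2336 (×34).
W = 109.004852 / 176 = 0.6193.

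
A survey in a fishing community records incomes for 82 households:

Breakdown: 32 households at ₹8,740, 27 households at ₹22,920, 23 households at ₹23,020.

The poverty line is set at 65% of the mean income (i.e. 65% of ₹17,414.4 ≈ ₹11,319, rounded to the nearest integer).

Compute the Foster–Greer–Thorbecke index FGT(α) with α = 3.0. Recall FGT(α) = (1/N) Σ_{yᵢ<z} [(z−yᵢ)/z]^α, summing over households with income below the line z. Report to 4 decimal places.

Incomes under z: 32×₹8,740 (q = 32 of N = 82).
Relative gaps: (11319−8740)/11319 = 0.2278 (×32).
Raised to α = 3.0: 0.01183 (×32).
Sum = 0.378512; FGT(3.0) = 0.378512 / 82 = 0.0046.

0.0046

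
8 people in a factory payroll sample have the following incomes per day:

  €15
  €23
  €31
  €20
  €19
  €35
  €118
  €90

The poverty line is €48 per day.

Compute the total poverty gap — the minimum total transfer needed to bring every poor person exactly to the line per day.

€145

Below z: €15, €19, €20, €23, €31, €35 (q = 6 of N = 8).
Individual gaps: 48−15 = 33; 48−19 = 29; 48−20 = 28; 48−23 = 25; 48−31 = 17; 48−35 = 13.
Aggregate gap = €145.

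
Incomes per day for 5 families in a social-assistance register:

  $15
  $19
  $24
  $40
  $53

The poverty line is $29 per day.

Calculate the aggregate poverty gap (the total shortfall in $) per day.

Poor units: $15, $19, $24 (q = 3 of N = 5).
Individual gaps: 29−15 = 14; 29−19 = 10; 29−24 = 5.
Aggregate gap = $29.

$29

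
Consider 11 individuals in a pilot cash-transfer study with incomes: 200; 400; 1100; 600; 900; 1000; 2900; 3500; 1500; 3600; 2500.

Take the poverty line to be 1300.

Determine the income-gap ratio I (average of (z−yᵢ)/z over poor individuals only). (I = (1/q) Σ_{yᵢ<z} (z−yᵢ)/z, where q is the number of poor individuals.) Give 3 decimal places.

Poor units: 200, 400, 600, 900, 1000, 1100 (q = 6 of N = 11).
Relative gaps: 0.8462, 0.6923, 0.5385, 0.3077, 0.2308, 0.1538; sum = 2.769231.
I averages over the q = 6 poor units only: 2.769231 / 6 = 0.462.

0.462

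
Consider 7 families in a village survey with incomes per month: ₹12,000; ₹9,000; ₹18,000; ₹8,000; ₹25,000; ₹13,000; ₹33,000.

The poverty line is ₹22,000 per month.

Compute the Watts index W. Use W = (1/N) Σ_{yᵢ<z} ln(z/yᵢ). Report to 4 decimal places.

0.4626

Incomes under z: ₹8,000, ₹9,000, ₹12,000, ₹13,000, ₹18,000 (q = 5 of N = 7).
Log shortfalls: ln(22000/8000) = 1.0116; ln(22000/9000) = 0.8938; ln(22000/12000) = 0.6061; ln(22000/13000) = 0.5261; ln(22000/18000) = 0.2007.
W = 3.238318 / 7 = 0.4626.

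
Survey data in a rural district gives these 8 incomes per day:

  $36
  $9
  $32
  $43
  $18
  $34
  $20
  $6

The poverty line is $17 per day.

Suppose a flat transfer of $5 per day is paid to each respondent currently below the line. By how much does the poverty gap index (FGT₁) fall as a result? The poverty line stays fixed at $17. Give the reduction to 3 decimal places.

0.074

Before: below the line — $6, $9; poverty gap index (FGT₁) = 0.13971.
After the $5 transfer: below the line — $11, $14; poverty gap index (FGT₁) = 0.06618.
Reduction = 0.13971 − 0.06618 = 0.074.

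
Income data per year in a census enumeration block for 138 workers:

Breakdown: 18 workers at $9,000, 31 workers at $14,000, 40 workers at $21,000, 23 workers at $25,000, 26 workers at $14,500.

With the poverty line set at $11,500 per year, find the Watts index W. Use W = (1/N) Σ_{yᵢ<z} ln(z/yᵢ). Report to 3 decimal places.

0.032

Poor units: 18×$9,000 (q = 18 of N = 138).
ln(z/y) terms: ln(11500/9000) = 0.2451 (×18).
W = 4.412204 / 138 = 0.032.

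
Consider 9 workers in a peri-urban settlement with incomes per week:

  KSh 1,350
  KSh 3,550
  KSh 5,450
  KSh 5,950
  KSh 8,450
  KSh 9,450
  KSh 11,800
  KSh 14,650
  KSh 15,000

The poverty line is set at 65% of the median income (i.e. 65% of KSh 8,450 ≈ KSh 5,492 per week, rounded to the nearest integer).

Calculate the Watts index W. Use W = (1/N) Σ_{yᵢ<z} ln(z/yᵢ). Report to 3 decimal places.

0.205

Below the line: KSh 1,350, KSh 3,550, KSh 5,450 (q = 3 of N = 9).
ln(z/y) terms: ln(5492/1350) = 1.4032; ln(5492/3550) = 0.4363; ln(5492/5450) = 0.0077.
W = 1.847210 / 9 = 0.205.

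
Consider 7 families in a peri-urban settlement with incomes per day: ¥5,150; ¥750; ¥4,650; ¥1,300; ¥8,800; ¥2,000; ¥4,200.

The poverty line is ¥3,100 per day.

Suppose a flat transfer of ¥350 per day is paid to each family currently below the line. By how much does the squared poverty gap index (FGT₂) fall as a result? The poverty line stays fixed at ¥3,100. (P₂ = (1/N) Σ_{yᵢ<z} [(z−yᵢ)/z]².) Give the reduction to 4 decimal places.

Before: below the line — ¥750, ¥1,300, ¥2,000; squared poverty gap index (FGT₂) = 0.148246.
After the ¥350 transfer: below the line — ¥1,100, ¥1,650, ¥2,350; squared poverty gap index (FGT₂) = 0.099078.
Reduction = 0.148246 − 0.099078 = 0.0492.

0.0492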